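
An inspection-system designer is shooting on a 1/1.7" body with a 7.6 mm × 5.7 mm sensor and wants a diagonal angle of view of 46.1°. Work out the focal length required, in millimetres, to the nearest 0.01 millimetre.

11.16 mm

Sensor diagonal = √(7.6² + 5.7²) = √90.2500 ≈ 9.5000 mm.
From α = 2·arctan(d/2f) we get f = d / (2·tan(α/2)).
With d = 9.5000 mm and α/2 = 23.05°, tan(α/2) ≈ 0.42551, so f ≈ 9.5000 / 0.85101 ≈ 11.1632 mm.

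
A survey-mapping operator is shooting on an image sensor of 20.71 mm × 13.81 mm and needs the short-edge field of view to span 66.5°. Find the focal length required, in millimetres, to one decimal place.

From α = 2·arctan(h/2f) we get f = h / (2·tan(α/2)).
With h = 13.81 mm and α/2 = 33.25°, tan(α/2) ≈ 0.65563, so f ≈ 13.81 / 1.31126 ≈ 10.5319 mm.

10.5 mm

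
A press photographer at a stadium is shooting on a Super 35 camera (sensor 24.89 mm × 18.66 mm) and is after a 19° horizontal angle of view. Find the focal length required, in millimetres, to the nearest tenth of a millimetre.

From α = 2·arctan(w/2f) we get f = w / (2·tan(α/2)).
With w = 24.89 mm and α/2 = 9.5°, tan(α/2) ≈ 0.16734, so f ≈ 24.89 / 0.33469 ≈ 74.3684 mm.

74.4 mm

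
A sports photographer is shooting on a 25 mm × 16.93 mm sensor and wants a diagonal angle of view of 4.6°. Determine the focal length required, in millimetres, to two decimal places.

Sensor diagonal = √(25² + 16.93²) = √911.6249 ≈ 30.1931 mm.
From α = 2·arctan(d/2f) we get f = d / (2·tan(α/2)).
With d = 30.1931 mm and α/2 = 2.3°, tan(α/2) ≈ 0.04016, so f ≈ 30.1931 / 0.08033 ≈ 375.8716 mm.

375.87 mm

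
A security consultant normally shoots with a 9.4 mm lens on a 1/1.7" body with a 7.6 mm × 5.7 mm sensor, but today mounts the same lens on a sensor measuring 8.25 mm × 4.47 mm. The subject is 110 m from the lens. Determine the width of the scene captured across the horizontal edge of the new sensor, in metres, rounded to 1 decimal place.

96.5 m

The focal length stays 9.4 mm; the relevant sensor dimension is now w = 8.25 mm. Object distance dₒ = 110 m = 110000 mm.
Thin-lens field width W = w·(dₒ − f)/f = 8.25 × (110000 − 9.4)/9.4 ≈ 96534.303 mm = 96.5343 m.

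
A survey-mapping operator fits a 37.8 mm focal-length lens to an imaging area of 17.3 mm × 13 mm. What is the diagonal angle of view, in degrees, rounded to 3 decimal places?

Sensor diagonal = √(17.3² + 13²) = √468.2900 ≈ 21.6400 mm.
Angle of view α = 2·arctan(d/2f) with d = 21.6400 mm and f = 37.8 mm.
d/2f = 0.28624; arctan(0.28624) ≈ 15.9734°, so α ≈ 31.9469°.

31.947°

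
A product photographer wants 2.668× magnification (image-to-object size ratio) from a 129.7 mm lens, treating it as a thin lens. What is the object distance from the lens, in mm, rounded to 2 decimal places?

With m = dᵢ/dₒ and 1/f = 1/dₒ + 1/dᵢ, substituting dᵢ = m·dₒ gives 1/f = (1 + 1/m)/dₒ, hence dₒ = f·(1 + 1/m).
dₒ = 129.7 × (1 + 1/2.668) = 129.7 × 1.37481 ≈ 178.313 mm.

178.31 mm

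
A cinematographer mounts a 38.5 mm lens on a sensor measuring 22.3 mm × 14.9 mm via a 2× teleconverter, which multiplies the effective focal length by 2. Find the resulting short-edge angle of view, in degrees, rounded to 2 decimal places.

11.05°

Effective focal length f = 38.5 × 2 = 77 mm.
α = 2·arctan(14.9 / (2 × 77)) = 2·arctan(0.09675) ≈ 11.0527°.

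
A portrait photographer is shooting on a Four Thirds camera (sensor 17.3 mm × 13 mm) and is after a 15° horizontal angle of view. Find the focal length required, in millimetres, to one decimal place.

65.7 mm

From α = 2·arctan(w/2f) we get f = w / (2·tan(α/2)).
With w = 17.3 mm and α/2 = 7.5°, tan(α/2) ≈ 0.13165, so f ≈ 17.3 / 0.26330 ≈ 65.7033 mm.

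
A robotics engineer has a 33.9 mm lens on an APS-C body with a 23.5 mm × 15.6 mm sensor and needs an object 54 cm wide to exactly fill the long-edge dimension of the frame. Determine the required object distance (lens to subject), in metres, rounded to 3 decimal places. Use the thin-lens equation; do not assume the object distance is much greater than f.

0.813 m

W: 54 cm = 540 mm.
Magnification m = w/W = dᵢ/dₒ; combined with 1/f = 1/dₒ + 1/dᵢ this gives dₒ = f·(1 + W/w).
dₒ = 33.9 mm × (1 + 540/23.5) = 33.9 × 23.9787 ≈ 812.879 mm = 0.812879 m.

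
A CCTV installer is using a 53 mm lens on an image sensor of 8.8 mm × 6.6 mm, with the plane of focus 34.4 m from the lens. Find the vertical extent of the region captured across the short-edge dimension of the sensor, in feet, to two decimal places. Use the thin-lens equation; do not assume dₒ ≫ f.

dₒ: 34.4 m = 34400 mm.
Similar triangles through the lens centre give W/dₒ = h/dᵢ; with 1/f = 1/dₒ + 1/dᵢ this gives W = h·(dₒ − f)/f.
W = 6.6 mm × (34400 − 53) / 53 = 6.6 × 648.0566 ≈ 4277.174 mm = 4277.174/304.8 ft = 14.0327 ft.

14.03 ft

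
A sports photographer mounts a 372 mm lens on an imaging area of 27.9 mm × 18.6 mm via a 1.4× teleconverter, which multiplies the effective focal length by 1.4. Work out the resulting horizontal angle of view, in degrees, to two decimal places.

3.07°

Effective focal length f = 372 × 1.4 = 520.8 mm.
α = 2·arctan(27.9 / (2 × 520.8)) = 2·arctan(0.02679) ≈ 3.0687°.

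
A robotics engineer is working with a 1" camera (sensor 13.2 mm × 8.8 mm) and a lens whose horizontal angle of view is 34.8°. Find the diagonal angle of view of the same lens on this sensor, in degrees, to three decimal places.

From the horizontal AOV: f = 13.2 / (2·tan(17.4°)) = 13.2 / 0.62676 ≈ 21.0606 mm.
Sensor diagonal = √(13.2² + 8.8²) = √251.6800 ≈ 15.8644 mm.
Diagonal AOV = 2·arctan(15.8644 / (2 × 21.0606)) = 2·arctan(0.37664) ≈ 41.2765°.

41.276°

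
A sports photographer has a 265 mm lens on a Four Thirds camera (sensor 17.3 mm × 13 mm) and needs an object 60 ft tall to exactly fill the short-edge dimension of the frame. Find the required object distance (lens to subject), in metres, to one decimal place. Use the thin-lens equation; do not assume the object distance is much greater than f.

373.1 m

W: 60 ft × 304.8 mm/ft = 18288.00 mm.
Magnification m = h/W = dᵢ/dₒ; combined with 1/f = 1/dₒ + 1/dᵢ this gives dₒ = f·(1 + W/h).
dₒ = 265 mm × (1 + 18288/13) = 265 × 1407.7692 ≈ 373058.834 mm = 373.059 m.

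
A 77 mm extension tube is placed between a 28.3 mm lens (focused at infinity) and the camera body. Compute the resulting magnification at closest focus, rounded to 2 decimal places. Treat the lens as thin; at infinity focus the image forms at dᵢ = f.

The tube moves the image plane from f to f + e, so dᵢ = 28.3 + 77 = 105.3 mm. Focus is achieved when 1/f = 1/dₒ + 1/dᵢ, giving dₒ = 1/(1/f − 1/(f+e)).
Magnification m = dᵢ/dₒ = (f+e)·(1/f − 1/(f+e)) = e/f = 77/28.3 ≈ 2.7208.

2.72×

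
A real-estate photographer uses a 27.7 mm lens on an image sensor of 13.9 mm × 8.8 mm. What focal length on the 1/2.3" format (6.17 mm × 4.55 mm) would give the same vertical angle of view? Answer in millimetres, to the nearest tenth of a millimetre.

Equal angle of view means equal height/f ratio, so f₂ = f₁ · (height₂/height₁) = 27.7 × 4.55/8.8.
f₂ = 27.7 × 0.51705 ≈ 14.322 mm.

14.3 mm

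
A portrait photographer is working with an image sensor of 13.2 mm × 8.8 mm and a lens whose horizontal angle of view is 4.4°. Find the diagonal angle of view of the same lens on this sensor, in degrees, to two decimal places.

From the horizontal AOV: f = 13.2 / (2·tan(2.2°)) = 13.2 / 0.07683 ≈ 171.8029 mm.
Sensor diagonal = √(13.2² + 8.8²) = √251.6800 ≈ 15.8644 mm.
Diagonal AOV = 2·arctan(15.8644 / (2 × 171.8029)) = 2·arctan(0.04617) ≈ 5.2870°.

5.29°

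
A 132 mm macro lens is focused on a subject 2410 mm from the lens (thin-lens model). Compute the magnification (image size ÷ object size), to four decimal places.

Thin lens: 1/f = 1/dₒ + 1/dᵢ → 1/dᵢ = 1/132 − 1/2410 = 0.0071608 mm⁻¹, so dᵢ ≈ 139.6488 mm.
Magnification m = dᵢ/dₒ = 139.6488/2410 ≈ 0.05795.

0.0579×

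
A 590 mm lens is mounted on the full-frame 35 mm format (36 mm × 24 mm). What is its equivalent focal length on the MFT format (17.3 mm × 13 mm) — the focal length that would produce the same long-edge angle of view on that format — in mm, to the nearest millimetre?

Equal angle of view means equal width/f ratio, so f₂ = f₁ · (width₂/width₁) = 590 × 17.3/36.
f₂ = 590 × 0.48056 ≈ 283.528 mm.

284 mm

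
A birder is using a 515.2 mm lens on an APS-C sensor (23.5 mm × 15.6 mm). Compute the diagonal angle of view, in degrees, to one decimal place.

Sensor diagonal = √(23.5² + 15.6²) = √795.6100 ≈ 28.2066 mm.
Angle of view α = 2·arctan(d/2f) with d = 28.2066 mm and f = 515.2 mm.
d/2f = 0.02737; arctan(0.02737) ≈ 1.5680°, so α ≈ 3.1361°.

3.1°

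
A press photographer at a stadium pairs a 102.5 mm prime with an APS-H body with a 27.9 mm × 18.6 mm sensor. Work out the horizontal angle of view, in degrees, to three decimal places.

15.500°

Angle of view α = 2·arctan(w/2f) with w = 27.9 mm and f = 102.5 mm.
w/2f = 0.13610; arctan(0.13610) ≈ 7.7502°, so α ≈ 15.5004°.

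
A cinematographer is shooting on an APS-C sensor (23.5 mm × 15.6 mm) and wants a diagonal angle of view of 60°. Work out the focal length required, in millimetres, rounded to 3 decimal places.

24.428 mm

Sensor diagonal = √(23.5² + 15.6²) = √795.6100 ≈ 28.2066 mm.
From α = 2·arctan(d/2f) we get f = d / (2·tan(α/2)).
With d = 28.2066 mm and α/2 = 30°, tan(α/2) ≈ 0.57735, so f ≈ 28.2066 / 1.15470 ≈ 24.4276 mm.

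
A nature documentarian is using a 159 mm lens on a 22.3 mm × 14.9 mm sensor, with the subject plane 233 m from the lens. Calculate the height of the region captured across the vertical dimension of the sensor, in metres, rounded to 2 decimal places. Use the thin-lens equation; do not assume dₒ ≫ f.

21.82 m

dₒ: 233 m = 233000 mm.
Similar triangles through the lens centre give W/dₒ = h/dᵢ; with 1/f = 1/dₒ + 1/dᵢ this gives W = h·(dₒ − f)/f.
W = 14.9 mm × (233000 − 159) / 159 = 14.9 × 1464.4088 ≈ 21819.691 mm = 21.8197 m.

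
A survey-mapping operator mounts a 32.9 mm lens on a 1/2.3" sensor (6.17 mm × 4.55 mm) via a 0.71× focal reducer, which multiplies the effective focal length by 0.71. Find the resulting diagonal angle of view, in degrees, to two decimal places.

18.64°

Effective focal length f = 32.9 × 0.71 = 23.359 mm.
Sensor diagonal = √(6.17² + 4.55²) = √58.7714 ≈ 7.6663 mm.
α = 2·arctan(7.666 / (2 × 23.359)) = 2·arctan(0.16410) ≈ 18.6379°.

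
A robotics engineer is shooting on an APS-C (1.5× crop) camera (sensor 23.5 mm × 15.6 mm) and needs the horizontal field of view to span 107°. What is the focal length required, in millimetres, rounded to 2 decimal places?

From α = 2·arctan(w/2f) we get f = w / (2·tan(α/2)).
With w = 23.5 mm and α/2 = 53.5°, tan(α/2) ≈ 1.35142, so f ≈ 23.5 / 2.70284 ≈ 8.6945 mm.

8.69 mm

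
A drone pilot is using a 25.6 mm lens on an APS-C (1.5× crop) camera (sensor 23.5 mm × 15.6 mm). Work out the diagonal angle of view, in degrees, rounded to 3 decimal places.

Sensor diagonal = √(23.5² + 15.6²) = √795.6100 ≈ 28.2066 mm.
Angle of view α = 2·arctan(d/2f) with d = 28.2066 mm and f = 25.6 mm.
d/2f = 0.55091; arctan(0.55091) ≈ 28.8508°, so α ≈ 57.7016°.

57.702°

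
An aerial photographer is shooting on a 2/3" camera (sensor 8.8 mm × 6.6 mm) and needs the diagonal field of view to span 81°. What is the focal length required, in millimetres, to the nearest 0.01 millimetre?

6.44 mm

Sensor diagonal = √(8.8² + 6.6²) = √121.0000 ≈ 11.0000 mm.
From α = 2·arctan(d/2f) we get f = d / (2·tan(α/2)).
With d = 11.0000 mm and α/2 = 40.5°, tan(α/2) ≈ 0.85408, so f ≈ 11.0000 / 1.70816 ≈ 6.4397 mm.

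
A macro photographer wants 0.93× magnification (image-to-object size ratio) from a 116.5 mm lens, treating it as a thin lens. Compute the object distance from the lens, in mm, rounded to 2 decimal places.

241.77 mm

With m = dᵢ/dₒ and 1/f = 1/dₒ + 1/dᵢ, substituting dᵢ = m·dₒ gives 1/f = (1 + 1/m)/dₒ, hence dₒ = f·(1 + 1/m).
dₒ = 116.5 × (1 + 1/0.93) = 116.5 × 2.07527 ≈ 241.769 mm.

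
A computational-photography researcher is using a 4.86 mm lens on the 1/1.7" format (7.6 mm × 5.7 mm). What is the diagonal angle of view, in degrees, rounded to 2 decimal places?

88.69°

Sensor diagonal = √(7.6² + 5.7²) = √90.2500 ≈ 9.5000 mm.
Angle of view α = 2·arctan(d/2f) with d = 9.5000 mm and f = 4.86 mm.
d/2f = 0.97737; arctan(0.97737) ≈ 44.3442°, so α ≈ 88.6884°.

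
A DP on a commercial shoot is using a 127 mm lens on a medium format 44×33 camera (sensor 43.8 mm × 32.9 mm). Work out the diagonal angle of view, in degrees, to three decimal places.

Sensor diagonal = √(43.8² + 32.9²) = √3000.8500 ≈ 54.7800 mm.
Angle of view α = 2·arctan(d/2f) with d = 54.7800 mm and f = 127 mm.
d/2f = 0.21567; arctan(0.21567) ≈ 12.1705°, so α ≈ 24.3411°.

24.341°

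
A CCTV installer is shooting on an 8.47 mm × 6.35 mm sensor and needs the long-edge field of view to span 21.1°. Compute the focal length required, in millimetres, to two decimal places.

22.74 mm

From α = 2·arctan(w/2f) we get f = w / (2·tan(α/2)).
With w = 8.47 mm and α/2 = 10.55°, tan(α/2) ≈ 0.18624, so f ≈ 8.47 / 0.37248 ≈ 22.7393 mm.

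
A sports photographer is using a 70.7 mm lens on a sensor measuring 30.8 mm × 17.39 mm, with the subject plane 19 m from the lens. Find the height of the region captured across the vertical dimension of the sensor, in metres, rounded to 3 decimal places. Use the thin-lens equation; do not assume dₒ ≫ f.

4.656 m

dₒ: 19 m = 19000 mm.
Similar triangles through the lens centre give W/dₒ = h/dᵢ; with 1/f = 1/dₒ + 1/dᵢ this gives W = h·(dₒ − f)/f.
W = 17.39 mm × (19000 − 70.7) / 70.7 = 17.39 × 267.7412 ≈ 4656.019 mm = 4.65602 m.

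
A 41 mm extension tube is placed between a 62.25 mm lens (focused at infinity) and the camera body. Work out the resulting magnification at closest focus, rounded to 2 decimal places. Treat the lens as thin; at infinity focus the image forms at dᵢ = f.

The tube moves the image plane from f to f + e, so dᵢ = 62.25 + 41 = 103.25 mm. Focus is achieved when 1/f = 1/dₒ + 1/dᵢ, giving dₒ = 1/(1/f − 1/(f+e)).
Magnification m = dᵢ/dₒ = (f+e)·(1/f − 1/(f+e)) = e/f = 41/62.25 ≈ 0.6586.

0.66×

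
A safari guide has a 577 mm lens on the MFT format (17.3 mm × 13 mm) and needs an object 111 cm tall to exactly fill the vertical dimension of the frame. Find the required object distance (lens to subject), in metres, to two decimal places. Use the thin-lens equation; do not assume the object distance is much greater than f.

49.84 m

W: 111 cm = 1110 mm.
Magnification m = h/W = dᵢ/dₒ; combined with 1/f = 1/dₒ + 1/dᵢ this gives dₒ = f·(1 + W/h).
dₒ = 577 mm × (1 + 1110/13) = 577 × 86.3846 ≈ 49843.923 mm = 49.8439 m.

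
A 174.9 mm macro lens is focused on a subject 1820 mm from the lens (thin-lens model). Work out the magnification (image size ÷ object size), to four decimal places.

Thin lens: 1/f = 1/dₒ + 1/dᵢ → 1/dᵢ = 1/174.9 − 1/1820 = 0.0051681 mm⁻¹, so dᵢ ≈ 193.4946 mm.
Magnification m = dᵢ/dₒ = 193.4946/1820 ≈ 0.10632.

0.1063×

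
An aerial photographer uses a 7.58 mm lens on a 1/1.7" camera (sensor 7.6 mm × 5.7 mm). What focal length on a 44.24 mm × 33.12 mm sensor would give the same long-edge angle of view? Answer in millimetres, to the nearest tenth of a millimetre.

44.1 mm

Equal angle of view means equal width/f ratio, so f₂ = f₁ · (width₂/width₁) = 7.58 × 44.24/7.6.
f₂ = 7.58 × 5.82105 ≈ 44.124 mm.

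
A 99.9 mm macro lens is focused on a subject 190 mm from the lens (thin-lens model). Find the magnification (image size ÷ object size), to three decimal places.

Thin lens: 1/f = 1/dₒ + 1/dᵢ → 1/dᵢ = 1/99.9 − 1/190 = 0.0047469 mm⁻¹, so dᵢ ≈ 210.6659 mm.
Magnification m = dᵢ/dₒ = 210.6659/190 ≈ 1.10877.

1.109×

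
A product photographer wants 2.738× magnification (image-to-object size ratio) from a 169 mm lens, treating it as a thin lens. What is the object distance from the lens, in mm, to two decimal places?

With m = dᵢ/dₒ and 1/f = 1/dₒ + 1/dᵢ, substituting dᵢ = m·dₒ gives 1/f = (1 + 1/m)/dₒ, hence dₒ = f·(1 + 1/m).
dₒ = 169 × (1 + 1/2.738) = 169 × 1.36523 ≈ 230.724 mm.

230.72 mm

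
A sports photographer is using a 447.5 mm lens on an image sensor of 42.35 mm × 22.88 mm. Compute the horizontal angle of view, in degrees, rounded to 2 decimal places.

5.42°

Angle of view α = 2·arctan(w/2f) with w = 42.35 mm and f = 447.5 mm.
w/2f = 0.04732; arctan(0.04732) ≈ 2.7091°, so α ≈ 5.4183°.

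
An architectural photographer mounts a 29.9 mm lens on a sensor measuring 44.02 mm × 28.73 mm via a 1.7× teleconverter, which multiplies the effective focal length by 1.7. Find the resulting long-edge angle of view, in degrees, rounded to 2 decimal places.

46.83°

Effective focal length f = 29.9 × 1.7 = 50.83 mm.
α = 2·arctan(44.02 / (2 × 50.83)) = 2·arctan(0.43301) ≈ 46.8264°.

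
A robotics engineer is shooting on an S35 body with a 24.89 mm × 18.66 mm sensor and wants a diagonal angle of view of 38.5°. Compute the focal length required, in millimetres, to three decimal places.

Sensor diagonal = √(24.89² + 18.66²) = √967.7077 ≈ 31.1080 mm.
From α = 2·arctan(d/2f) we get f = d / (2·tan(α/2)).
With d = 31.1080 mm and α/2 = 19.25°, tan(α/2) ≈ 0.34922, so f ≈ 31.1080 / 0.69843 ≈ 44.5398 mm.

44.540 mm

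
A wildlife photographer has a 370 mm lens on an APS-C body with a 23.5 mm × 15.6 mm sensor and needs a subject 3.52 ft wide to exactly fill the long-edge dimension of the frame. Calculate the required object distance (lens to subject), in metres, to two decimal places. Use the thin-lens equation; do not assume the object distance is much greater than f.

W: 3.52 ft × 304.8 mm/ft = 1072.90 mm.
Magnification m = w/W = dᵢ/dₒ; combined with 1/f = 1/dₒ + 1/dᵢ this gives dₒ = f·(1 + W/w).
dₒ = 370 mm × (1 + 1072.9/23.5) = 370 × 46.6551 ≈ 17262.405 mm = 17.2624 m.

17.26 m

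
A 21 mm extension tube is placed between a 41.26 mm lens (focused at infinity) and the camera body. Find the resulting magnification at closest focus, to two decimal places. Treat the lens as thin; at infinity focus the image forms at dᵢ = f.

The tube moves the image plane from f to f + e, so dᵢ = 41.26 + 21 = 62.26 mm. Focus is achieved when 1/f = 1/dₒ + 1/dᵢ, giving dₒ = 1/(1/f − 1/(f+e)).
Magnification m = dᵢ/dₒ = (f+e)·(1/f − 1/(f+e)) = e/f = 21/41.26 ≈ 0.5090.

0.51×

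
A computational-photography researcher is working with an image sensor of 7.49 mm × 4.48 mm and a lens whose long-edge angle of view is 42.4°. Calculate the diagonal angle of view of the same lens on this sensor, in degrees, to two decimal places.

From the long-edge AOV: f = 7.49 / (2·tan(21.2°)) = 7.49 / 0.77575 ≈ 9.6552 mm.
Sensor diagonal = √(7.49² + 4.48²) = √76.1705 ≈ 8.7276 mm.
Diagonal AOV = 2·arctan(8.7276 / (2 × 9.6552)) = 2·arctan(0.45196) ≈ 48.6424°.

48.64°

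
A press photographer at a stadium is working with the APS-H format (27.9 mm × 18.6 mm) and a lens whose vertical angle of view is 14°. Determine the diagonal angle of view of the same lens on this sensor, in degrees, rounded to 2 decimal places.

24.96°

From the vertical AOV: f = 18.6 / (2·tan(7°)) = 18.6 / 0.24557 ≈ 75.7424 mm.
Sensor diagonal = √(27.9² + 18.6²) = √1124.3700 ≈ 33.5316 mm.
Diagonal AOV = 2·arctan(33.5316 / (2 × 75.7424)) = 2·arctan(0.22135) ≈ 24.9627°.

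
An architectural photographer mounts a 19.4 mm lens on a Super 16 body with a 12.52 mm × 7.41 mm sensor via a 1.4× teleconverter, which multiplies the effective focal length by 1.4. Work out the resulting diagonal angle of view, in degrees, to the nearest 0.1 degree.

30.0°

Effective focal length f = 19.4 × 1.4 = 27.16 mm.
Sensor diagonal = √(12.52² + 7.41²) = √211.6585 ≈ 14.5485 mm.
α = 2·arctan(14.548 / (2 × 27.16)) = 2·arctan(0.26783) ≈ 29.9872°.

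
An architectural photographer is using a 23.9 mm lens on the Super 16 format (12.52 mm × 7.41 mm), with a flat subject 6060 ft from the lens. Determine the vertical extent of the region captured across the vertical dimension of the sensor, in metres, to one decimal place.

572.7 m

dₒ: 6060 ft × 304.8 mm/ft = 1847087.94 mm.
Similar triangles through the lens centre give W/dₒ = h/dᵢ; with 1/f = 1/dₒ + 1/dᵢ this gives W = h·(dₒ − f)/f.
W = 7.41 mm × (1.84709e+06 − 23.9) / 23.9 = 7.41 × 77283.0143 ≈ 572667.136 mm = 572.667 m.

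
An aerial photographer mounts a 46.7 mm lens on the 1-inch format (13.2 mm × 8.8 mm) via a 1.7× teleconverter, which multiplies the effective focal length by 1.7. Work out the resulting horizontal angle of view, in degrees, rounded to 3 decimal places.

Effective focal length f = 46.7 × 1.7 = 79.39 mm.
α = 2·arctan(13.2 / (2 × 79.39)) = 2·arctan(0.08313) ≈ 9.5046°.

9.505°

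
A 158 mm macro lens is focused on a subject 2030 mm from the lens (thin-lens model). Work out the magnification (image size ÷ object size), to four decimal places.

Thin lens: 1/f = 1/dₒ + 1/dᵢ → 1/dᵢ = 1/158 − 1/2030 = 0.0058365 mm⁻¹, so dᵢ ≈ 171.3355 mm.
Magnification m = dᵢ/dₒ = 171.3355/2030 ≈ 0.08440.

0.0844×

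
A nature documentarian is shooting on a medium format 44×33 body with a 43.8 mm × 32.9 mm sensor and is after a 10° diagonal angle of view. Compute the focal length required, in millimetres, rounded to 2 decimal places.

313.07 mm

Sensor diagonal = √(43.8² + 32.9²) = √3000.8500 ≈ 54.7800 mm.
From α = 2·arctan(d/2f) we get f = d / (2·tan(α/2)).
With d = 54.7800 mm and α/2 = 5°, tan(α/2) ≈ 0.08749, so f ≈ 54.7800 / 0.17498 ≈ 313.0692 mm.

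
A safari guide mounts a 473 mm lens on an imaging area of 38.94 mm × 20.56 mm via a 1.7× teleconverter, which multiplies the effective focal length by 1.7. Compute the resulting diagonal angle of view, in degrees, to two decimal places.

3.14°

Effective focal length f = 473 × 1.7 = 804.1 mm.
Sensor diagonal = √(38.94² + 20.56²) = √1939.0372 ≈ 44.0345 mm.
α = 2·arctan(44.035 / (2 × 804.1)) = 2·arctan(0.02738) ≈ 3.1369°.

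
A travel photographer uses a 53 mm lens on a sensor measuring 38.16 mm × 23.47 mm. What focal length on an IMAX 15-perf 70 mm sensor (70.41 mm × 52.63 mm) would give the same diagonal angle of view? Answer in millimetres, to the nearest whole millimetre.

104 mm

Sensor diagonal = √(38.16² + 23.47²) = √2007.0265 ≈ 44.7998 mm.
Sensor diagonal = √(70.41² + 52.63²) = √7727.4850 ≈ 87.9061 mm.
Equal angle of view means equal diagonal/f ratio, so f₂ = f₁ · (diagonal₂/diagonal₁) = 53 × 87.9061/44.7998.
f₂ = 53 × 1.96220 ≈ 103.996 mm.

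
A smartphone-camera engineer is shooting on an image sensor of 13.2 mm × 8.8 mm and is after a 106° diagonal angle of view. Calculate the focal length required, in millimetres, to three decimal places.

5.977 mm

Sensor diagonal = √(13.2² + 8.8²) = √251.6800 ≈ 15.8644 mm.
From α = 2·arctan(d/2f) we get f = d / (2·tan(α/2)).
With d = 15.8644 mm and α/2 = 53°, tan(α/2) ≈ 1.32704, so f ≈ 15.8644 / 2.65409 ≈ 5.9774 mm.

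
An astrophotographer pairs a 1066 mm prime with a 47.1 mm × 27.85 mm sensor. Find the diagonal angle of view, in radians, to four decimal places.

0.0513 rad

Sensor diagonal = √(47.1² + 27.85²) = √2994.0325 ≈ 54.7178 mm.
Angle of view α = 2·arctan(d/2f) with d = 54.7178 mm and f = 1066 mm.
d/2f = 0.02566; arctan(0.02566) ≈ 0.0257 rad, so α ≈ 0.0513 rad.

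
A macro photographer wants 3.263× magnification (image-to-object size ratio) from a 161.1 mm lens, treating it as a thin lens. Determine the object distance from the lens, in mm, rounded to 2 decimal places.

210.47 mm

With m = dᵢ/dₒ and 1/f = 1/dₒ + 1/dᵢ, substituting dᵢ = m·dₒ gives 1/f = (1 + 1/m)/dₒ, hence dₒ = f·(1 + 1/m).
dₒ = 161.1 × (1 + 1/3.263) = 161.1 × 1.30647 ≈ 210.472 mm.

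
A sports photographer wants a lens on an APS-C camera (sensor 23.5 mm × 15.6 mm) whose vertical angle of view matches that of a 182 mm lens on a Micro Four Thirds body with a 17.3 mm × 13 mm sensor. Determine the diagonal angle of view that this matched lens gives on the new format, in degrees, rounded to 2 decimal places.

7.39°

Equal vertical AOV ⇒ f₂ = f₁ · 15.6/13 = 182 × 1.20000 ≈ 218.4000 mm.
Sensor diagonal = √(23.5² + 15.6²) = √795.6100 ≈ 28.2066 mm.
Diagonal AOV on the new format = 2·arctan(28.2066 / (2 × 218.4000)) = 2·arctan(0.06458) ≈ 7.3895°.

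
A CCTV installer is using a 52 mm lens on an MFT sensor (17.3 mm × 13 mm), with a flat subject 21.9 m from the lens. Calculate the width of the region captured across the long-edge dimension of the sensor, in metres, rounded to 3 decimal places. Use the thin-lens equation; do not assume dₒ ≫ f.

7.269 m

dₒ: 21.9 m = 21900 mm.
Similar triangles through the lens centre give W/dₒ = w/dᵢ; with 1/f = 1/dₒ + 1/dᵢ this gives W = w·(dₒ − f)/f.
W = 17.3 mm × (21900 − 52) / 52 = 17.3 × 420.1538 ≈ 7268.662 mm = 7.26866 m.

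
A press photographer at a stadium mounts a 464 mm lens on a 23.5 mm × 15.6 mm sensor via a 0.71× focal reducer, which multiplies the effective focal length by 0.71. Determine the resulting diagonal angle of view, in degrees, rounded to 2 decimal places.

4.90°

Effective focal length f = 464 × 0.71 = 329.44 mm.
Sensor diagonal = √(23.5² + 15.6²) = √795.6100 ≈ 28.2066 mm.
α = 2·arctan(28.207 / (2 × 329.44)) = 2·arctan(0.04281) ≈ 4.9027°.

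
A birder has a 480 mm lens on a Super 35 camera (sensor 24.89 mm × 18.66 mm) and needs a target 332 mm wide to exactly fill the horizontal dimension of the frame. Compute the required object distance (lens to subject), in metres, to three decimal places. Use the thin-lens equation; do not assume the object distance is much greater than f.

Magnification m = w/W = dᵢ/dₒ; combined with 1/f = 1/dₒ + 1/dᵢ this gives dₒ = f·(1 + W/w).
dₒ = 480 mm × (1 + 332/24.89) = 480 × 14.3387 ≈ 6882.571 mm = 6.88257 m.

6.883 m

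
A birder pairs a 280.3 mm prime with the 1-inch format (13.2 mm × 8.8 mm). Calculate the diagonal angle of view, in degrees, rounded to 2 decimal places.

Sensor diagonal = √(13.2² + 8.8²) = √251.6800 ≈ 15.8644 mm.
Angle of view α = 2·arctan(d/2f) with d = 15.8644 mm and f = 280.3 mm.
d/2f = 0.02830; arctan(0.02830) ≈ 1.6210°, so α ≈ 3.2420°.

3.24°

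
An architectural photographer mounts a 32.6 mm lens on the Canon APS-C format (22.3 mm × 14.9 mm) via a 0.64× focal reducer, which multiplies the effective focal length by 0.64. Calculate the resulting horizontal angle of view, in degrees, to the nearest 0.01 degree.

Effective focal length f = 32.6 × 0.64 = 20.864 mm.
α = 2·arctan(22.3 / (2 × 20.864)) = 2·arctan(0.53441) ≈ 56.2413°.

56.24°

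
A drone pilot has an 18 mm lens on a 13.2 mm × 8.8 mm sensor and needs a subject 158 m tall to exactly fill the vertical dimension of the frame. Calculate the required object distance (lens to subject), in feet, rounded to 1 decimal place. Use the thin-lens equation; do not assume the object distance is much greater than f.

W: 158 m = 158000 mm.
Magnification m = h/W = dᵢ/dₒ; combined with 1/f = 1/dₒ + 1/dᵢ this gives dₒ = f·(1 + W/h).
dₒ = 18 mm × (1 + 158000/8.8) = 18 × 17955.5455 ≈ 323199.818 mm = 323199.818/304.8 ft = 1060.37 ft.

1060.4 ft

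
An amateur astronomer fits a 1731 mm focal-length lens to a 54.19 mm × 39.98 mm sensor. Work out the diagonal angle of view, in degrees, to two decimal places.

Sensor diagonal = √(54.19² + 39.98²) = √4534.9565 ≈ 67.3421 mm.
Angle of view α = 2·arctan(d/2f) with d = 67.3421 mm and f = 1731 mm.
d/2f = 0.01945; arctan(0.01945) ≈ 1.1144°, so α ≈ 2.2287°.

2.23°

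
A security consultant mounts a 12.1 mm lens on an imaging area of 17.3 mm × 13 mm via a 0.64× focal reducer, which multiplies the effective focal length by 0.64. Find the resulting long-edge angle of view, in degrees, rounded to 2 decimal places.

Effective focal length f = 12.1 × 0.64 = 7.744 mm.
α = 2·arctan(17.3 / (2 × 7.744)) = 2·arctan(1.11699) ≈ 96.3264°.

96.33°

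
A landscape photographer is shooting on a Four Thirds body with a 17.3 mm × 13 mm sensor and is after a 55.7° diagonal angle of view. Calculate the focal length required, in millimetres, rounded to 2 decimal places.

Sensor diagonal = √(17.3² + 13²) = √468.2900 ≈ 21.6400 mm.
From α = 2·arctan(d/2f) we get f = d / (2·tan(α/2)).
With d = 21.6400 mm and α/2 = 27.85°, tan(α/2) ≈ 0.52836, so f ≈ 21.6400 / 1.05671 ≈ 20.4786 mm.

20.48 mm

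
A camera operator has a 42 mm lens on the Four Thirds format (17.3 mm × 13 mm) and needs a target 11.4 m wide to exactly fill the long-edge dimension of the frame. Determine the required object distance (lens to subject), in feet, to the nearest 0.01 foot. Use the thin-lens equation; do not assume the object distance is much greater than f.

90.94 ft

W: 11.4 m = 11400 mm.
Magnification m = w/W = dᵢ/dₒ; combined with 1/f = 1/dₒ + 1/dᵢ this gives dₒ = f·(1 + W/w).
dₒ = 42 mm × (1 + 11400/17.3) = 42 × 659.9595 ≈ 27718.301 mm = 27718.301/304.8 ft = 90.9393 ft.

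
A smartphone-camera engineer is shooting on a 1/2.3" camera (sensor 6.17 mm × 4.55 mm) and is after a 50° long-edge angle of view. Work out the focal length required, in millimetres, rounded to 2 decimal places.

6.62 mm

From α = 2·arctan(w/2f) we get f = w / (2·tan(α/2)).
With w = 6.17 mm and α/2 = 25°, tan(α/2) ≈ 0.46631, so f ≈ 6.17 / 0.93262 ≈ 6.6158 mm.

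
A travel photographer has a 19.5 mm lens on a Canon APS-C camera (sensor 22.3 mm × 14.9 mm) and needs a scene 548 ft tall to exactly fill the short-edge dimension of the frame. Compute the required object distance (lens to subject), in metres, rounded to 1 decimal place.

W: 548 ft × 304.8 mm/ft = 167030.39 mm.
Magnification m = h/W = dᵢ/dₒ; combined with 1/f = 1/dₒ + 1/dᵢ this gives dₒ = f·(1 + W/h).
dₒ = 19.5 mm × (1 + 167030/14.9) = 19.5 × 11211.0936 ≈ 218616.325 mm = 218.616 m.

218.6 m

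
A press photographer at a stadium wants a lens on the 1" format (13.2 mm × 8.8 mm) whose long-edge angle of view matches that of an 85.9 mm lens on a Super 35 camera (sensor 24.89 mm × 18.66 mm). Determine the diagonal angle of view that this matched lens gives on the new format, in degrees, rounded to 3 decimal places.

19.755°

Equal long-edge AOV ⇒ f₂ = f₁ · 13.2/24.89 = 85.9 × 0.53033 ≈ 45.5556 mm.
Sensor diagonal = √(13.2² + 8.8²) = √251.6800 ≈ 15.8644 mm.
Diagonal AOV on the new format = 2·arctan(15.8644 / (2 × 45.5556)) = 2·arctan(0.17412) ≈ 19.7548°.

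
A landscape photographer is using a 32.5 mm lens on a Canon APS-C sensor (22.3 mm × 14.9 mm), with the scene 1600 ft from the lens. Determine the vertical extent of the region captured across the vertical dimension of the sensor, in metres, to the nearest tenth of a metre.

dₒ: 1600 ft × 304.8 mm/ft = 487679.98 mm.
Similar triangles through the lens centre give W/dₒ = h/dᵢ; with 1/f = 1/dₒ + 1/dᵢ this gives W = h·(dₒ − f)/f.
W = 14.9 mm × (487680 − 32.5) / 32.5 = 14.9 × 15004.5380 ≈ 223567.616 mm = 223.568 m.

223.6 m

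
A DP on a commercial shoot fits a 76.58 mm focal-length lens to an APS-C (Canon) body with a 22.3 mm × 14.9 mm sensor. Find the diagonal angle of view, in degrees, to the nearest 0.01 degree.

19.86°

Sensor diagonal = √(22.3² + 14.9²) = √719.3000 ≈ 26.8198 mm.
Angle of view α = 2·arctan(d/2f) with d = 26.8198 mm and f = 76.58 mm.
d/2f = 0.17511; arctan(0.17511) ≈ 9.9323°, so α ≈ 19.8647°.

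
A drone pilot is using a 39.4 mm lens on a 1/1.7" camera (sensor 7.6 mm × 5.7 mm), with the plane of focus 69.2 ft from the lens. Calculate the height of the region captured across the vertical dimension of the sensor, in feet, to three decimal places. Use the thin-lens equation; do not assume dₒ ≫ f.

9.992 ft

dₒ: 69.2 ft × 304.8 mm/ft = 21092.16 mm.
Similar triangles through the lens centre give W/dₒ = h/dᵢ; with 1/f = 1/dₒ + 1/dᵢ this gives W = h·(dₒ − f)/f.
W = 5.7 mm × (21092.2 − 39.4) / 39.4 = 5.7 × 534.3340 ≈ 3045.704 mm = 3045.704/304.8 ft = 9.99247 ft.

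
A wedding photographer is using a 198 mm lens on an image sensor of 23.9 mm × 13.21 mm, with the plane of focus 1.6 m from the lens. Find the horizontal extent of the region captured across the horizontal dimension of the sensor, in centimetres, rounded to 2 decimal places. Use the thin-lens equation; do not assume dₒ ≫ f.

dₒ: 1.6 m = 1600 mm.
Similar triangles through the lens centre give W/dₒ = w/dᵢ; with 1/f = 1/dₒ + 1/dᵢ this gives W = w·(dₒ − f)/f.
W = 23.9 mm × (1600 − 198) / 198 = 23.9 × 7.0808 ≈ 169.231 mm = 16.9231 cm.

16.92 cm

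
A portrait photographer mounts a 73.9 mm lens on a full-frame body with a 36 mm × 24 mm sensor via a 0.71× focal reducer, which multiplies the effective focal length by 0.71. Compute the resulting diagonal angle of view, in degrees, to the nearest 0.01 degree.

44.81°

Effective focal length f = 73.9 × 0.71 = 52.469 mm.
Sensor diagonal = √(36² + 24²) = √1872.0000 ≈ 43.2666 mm.
α = 2·arctan(43.267 / (2 × 52.469)) = 2·arctan(0.41231) ≈ 44.8133°.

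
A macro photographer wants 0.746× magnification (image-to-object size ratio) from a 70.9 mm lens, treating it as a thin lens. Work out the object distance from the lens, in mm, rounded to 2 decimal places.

With m = dᵢ/dₒ and 1/f = 1/dₒ + 1/dᵢ, substituting dᵢ = m·dₒ gives 1/f = (1 + 1/m)/dₒ, hence dₒ = f·(1 + 1/m).
dₒ = 70.9 × (1 + 1/0.746) = 70.9 × 2.34048 ≈ 165.940 mm.

165.94 mm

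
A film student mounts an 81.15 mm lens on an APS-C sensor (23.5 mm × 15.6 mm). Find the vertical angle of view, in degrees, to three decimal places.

10.981°

Angle of view α = 2·arctan(h/2f) with h = 15.6 mm and f = 81.15 mm.
h/2f = 0.09612; arctan(0.09612) ≈ 5.4903°, so α ≈ 10.9806°.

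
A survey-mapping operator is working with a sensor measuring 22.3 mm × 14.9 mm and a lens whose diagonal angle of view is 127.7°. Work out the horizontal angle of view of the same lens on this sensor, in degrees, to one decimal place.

118.9°

Sensor diagonal = √(22.3² + 14.9²) = √719.3000 ≈ 26.8198 mm.
From the diagonal AOV: f = 26.8198 / (2·tan(63.85°)) = 26.8198 / 4.07351 ≈ 6.5840 mm.
Horizontal AOV = 2·arctan(22.3 / (2 × 6.5840)) = 2·arctan(1.69351) ≈ 118.8772°.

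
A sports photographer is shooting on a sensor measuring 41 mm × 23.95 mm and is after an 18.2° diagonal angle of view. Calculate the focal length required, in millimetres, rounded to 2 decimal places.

148.22 mm

Sensor diagonal = √(41² + 23.95²) = √2254.6025 ≈ 47.4827 mm.
From α = 2·arctan(d/2f) we get f = d / (2·tan(α/2)).
With d = 47.4827 mm and α/2 = 9.1°, tan(α/2) ≈ 0.16017, so f ≈ 47.4827 / 0.32035 ≈ 148.2221 mm.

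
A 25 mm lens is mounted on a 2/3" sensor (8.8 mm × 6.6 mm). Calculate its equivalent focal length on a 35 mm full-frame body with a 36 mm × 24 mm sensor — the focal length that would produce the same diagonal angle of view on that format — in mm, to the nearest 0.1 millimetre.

Sensor diagonal = √(8.8² + 6.6²) = √121.0000 ≈ 11.0000 mm.
Sensor diagonal = √(36² + 24²) = √1872.0000 ≈ 43.2666 mm.
Equal angle of view means equal diagonal/f ratio, so f₂ = f₁ · (diagonal₂/diagonal₁) = 25 × 43.2666/11.0000.
f₂ = 25 × 3.93333 ≈ 98.333 mm.

98.3 mm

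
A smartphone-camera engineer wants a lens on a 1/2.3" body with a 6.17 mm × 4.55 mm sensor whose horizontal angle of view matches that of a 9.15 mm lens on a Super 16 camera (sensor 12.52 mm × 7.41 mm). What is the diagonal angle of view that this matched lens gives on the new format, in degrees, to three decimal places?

Equal horizontal AOV ⇒ f₂ = f₁ · 6.17/12.52 = 9.15 × 0.49281 ≈ 4.5092 mm.
Sensor diagonal = √(6.17² + 4.55²) = √58.7714 ≈ 7.6663 mm.
Diagonal AOV on the new format = 2·arctan(7.6663 / (2 × 4.5092)) = 2·arctan(0.85006) ≈ 80.7333°.

80.733°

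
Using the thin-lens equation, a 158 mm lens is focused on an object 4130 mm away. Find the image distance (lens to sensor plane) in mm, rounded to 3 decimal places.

1/dᵢ = 1/f − 1/dₒ = 1/158 − 1/4130 = 0.0060870 mm⁻¹.
dᵢ = 1/0.0060870 ≈ 164.2850 mm.

164.285 mm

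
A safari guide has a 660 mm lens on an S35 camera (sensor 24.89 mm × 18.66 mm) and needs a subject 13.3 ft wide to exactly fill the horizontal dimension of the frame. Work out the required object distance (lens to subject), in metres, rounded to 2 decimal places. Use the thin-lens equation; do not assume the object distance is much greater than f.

W: 13.3 ft × 304.8 mm/ft = 4053.84 mm.
Magnification m = w/W = dᵢ/dₒ; combined with 1/f = 1/dₒ + 1/dᵢ this gives dₒ = f·(1 + W/w).
dₒ = 660 mm × (1 + 4053.84/24.89) = 660 × 163.8702 ≈ 108154.348 mm = 108.154 m.

108.15 m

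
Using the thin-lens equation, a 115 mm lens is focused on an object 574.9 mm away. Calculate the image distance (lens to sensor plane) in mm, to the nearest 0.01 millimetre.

143.76 mm

1/dᵢ = 1/f − 1/dₒ = 1/115 − 1/574.9 = 0.0069562 mm⁻¹.
dᵢ = 1/0.0069562 ≈ 143.7563 mm.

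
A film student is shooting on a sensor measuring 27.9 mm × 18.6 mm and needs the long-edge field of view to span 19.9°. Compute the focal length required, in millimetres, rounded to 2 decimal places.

79.52 mm

From α = 2·arctan(w/2f) we get f = w / (2·tan(α/2)).
With w = 27.9 mm and α/2 = 9.95°, tan(α/2) ≈ 0.17543, so f ≈ 27.9 / 0.35085 ≈ 79.5201 mm.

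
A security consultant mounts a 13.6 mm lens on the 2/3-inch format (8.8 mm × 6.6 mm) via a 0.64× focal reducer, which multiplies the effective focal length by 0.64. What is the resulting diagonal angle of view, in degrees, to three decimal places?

64.577°

Effective focal length f = 13.6 × 0.64 = 8.704 mm.
Sensor diagonal = √(8.8² + 6.6²) = √121.0000 ≈ 11.0000 mm.
α = 2·arctan(11.000 / (2 × 8.704)) = 2·arctan(0.63189) ≈ 64.5770°.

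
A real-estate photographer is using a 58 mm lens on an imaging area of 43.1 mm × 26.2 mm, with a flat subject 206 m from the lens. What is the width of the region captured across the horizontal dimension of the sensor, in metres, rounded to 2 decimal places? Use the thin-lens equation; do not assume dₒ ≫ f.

153.04 m

dₒ: 206 m = 206000 mm.
Similar triangles through the lens centre give W/dₒ = w/dᵢ; with 1/f = 1/dₒ + 1/dᵢ this gives W = w·(dₒ − f)/f.
W = 43.1 mm × (206000 − 58) / 58 = 43.1 × 3550.7241 ≈ 153036.210 mm = 153.036 m.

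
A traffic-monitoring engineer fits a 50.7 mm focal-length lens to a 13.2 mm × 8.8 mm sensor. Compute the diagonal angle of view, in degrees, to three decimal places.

Sensor diagonal = √(13.2² + 8.8²) = √251.6800 ≈ 15.8644 mm.
Angle of view α = 2·arctan(d/2f) with d = 15.8644 mm and f = 50.7 mm.
d/2f = 0.15645; arctan(0.15645) ≈ 8.8921°, so α ≈ 17.7841°.

17.784°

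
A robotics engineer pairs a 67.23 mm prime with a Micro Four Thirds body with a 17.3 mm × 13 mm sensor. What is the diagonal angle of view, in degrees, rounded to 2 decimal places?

Sensor diagonal = √(17.3² + 13²) = √468.2900 ≈ 21.6400 mm.
Angle of view α = 2·arctan(d/2f) with d = 21.6400 mm and f = 67.23 mm.
d/2f = 0.16094; arctan(0.16094) ≈ 9.1428°, so α ≈ 18.2856°.

18.29°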